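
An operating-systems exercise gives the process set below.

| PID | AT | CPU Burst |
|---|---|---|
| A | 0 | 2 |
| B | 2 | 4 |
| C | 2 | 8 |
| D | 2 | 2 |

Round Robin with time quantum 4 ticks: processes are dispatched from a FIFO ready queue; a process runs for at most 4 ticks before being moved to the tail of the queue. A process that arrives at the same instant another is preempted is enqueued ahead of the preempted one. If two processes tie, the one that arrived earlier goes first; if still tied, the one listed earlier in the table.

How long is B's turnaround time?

4

Schedule: | A 0-2 | B 2-6 | C 6-10 | D 10-12 | C 12-16 |
Completion: A=2  B=6  C=16  D=12
Turnaround (C−A): A=2  B=4  C=14  D=10
Turnaround(B) = completion − arrival = 6 − 2 = 4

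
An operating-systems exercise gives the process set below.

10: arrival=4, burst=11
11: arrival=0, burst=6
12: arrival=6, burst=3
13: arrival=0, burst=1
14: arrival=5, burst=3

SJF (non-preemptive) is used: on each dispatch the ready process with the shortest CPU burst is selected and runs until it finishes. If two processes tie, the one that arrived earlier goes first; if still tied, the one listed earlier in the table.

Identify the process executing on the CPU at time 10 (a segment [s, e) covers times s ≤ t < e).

12

Gantt: | 13 0-1 | 11 1-7 | 14 7-10 | 12 10-13 | 10 13-24 |
Completion: 10=24  11=7  12=13  13=1  14=10
Turnaround (C−A): 10=20  11=7  12=7  13=1  14=5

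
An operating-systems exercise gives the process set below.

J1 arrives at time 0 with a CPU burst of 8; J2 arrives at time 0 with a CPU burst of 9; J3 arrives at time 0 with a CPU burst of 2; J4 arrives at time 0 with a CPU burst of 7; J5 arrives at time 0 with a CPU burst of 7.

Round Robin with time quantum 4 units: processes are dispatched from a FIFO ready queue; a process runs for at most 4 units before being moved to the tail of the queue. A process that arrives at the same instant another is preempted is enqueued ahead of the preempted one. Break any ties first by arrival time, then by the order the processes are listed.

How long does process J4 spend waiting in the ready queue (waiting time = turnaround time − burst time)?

22

Schedule: | J1 0-4 | J2 4-8 | J3 8-10 | J4 10-14 | J5 14-18 | J1 18-22 | J2 22-26 | J4 26-29 | J5 29-32 | J2 32-33 |
Completion: J1=22  J2=33  J3=10  J4=29  J5=32
Turnaround (C−A): J1=22  J2=33  J3=10  J4=29  J5=32
Waiting(J4) = turnaround − burst = 29 − 7 = 22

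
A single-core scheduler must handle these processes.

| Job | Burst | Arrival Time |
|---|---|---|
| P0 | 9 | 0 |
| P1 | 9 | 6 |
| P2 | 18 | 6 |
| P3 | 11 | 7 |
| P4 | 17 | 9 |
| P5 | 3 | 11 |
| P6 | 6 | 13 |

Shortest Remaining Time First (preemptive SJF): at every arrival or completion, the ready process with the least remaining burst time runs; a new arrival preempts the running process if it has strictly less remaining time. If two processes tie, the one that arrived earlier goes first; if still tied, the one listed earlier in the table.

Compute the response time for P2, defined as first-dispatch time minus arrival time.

Schedule: | P0 0-9 | P1 9-11 | P5 11-14 | P6 14-20 | P1 20-27 | P3 27-38 | P4 38-55 | P2 55-73 |
Completion: P0=9  P1=27  P2=73  P3=38  P4=55  P5=14  P6=20
Turnaround (C−A): P0=9  P1=21  P2=67  P3=31  P4=46  P5=3  P6=7
Response(P2) = first start − arrival = 55 − 6 = 49

49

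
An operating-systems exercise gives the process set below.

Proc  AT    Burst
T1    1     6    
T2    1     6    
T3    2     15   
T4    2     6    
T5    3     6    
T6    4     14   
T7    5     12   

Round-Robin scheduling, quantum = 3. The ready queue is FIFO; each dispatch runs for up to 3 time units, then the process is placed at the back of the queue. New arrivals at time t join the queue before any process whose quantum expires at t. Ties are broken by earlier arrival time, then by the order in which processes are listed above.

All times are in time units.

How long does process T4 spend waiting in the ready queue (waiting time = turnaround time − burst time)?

26

Schedule: | idle 0-1 | T1 1-4 | T2 4-7 | T3 7-10 | T4 10-13 | T5 13-16 | T6 16-19 | T1 19-22 | T7 22-25 | T2 25-28 | T3 28-31 | T4 31-34 | T5 34-37 | T6 37-40 | T7 40-43 | T3 43-46 | T6 46-49 | T7 49-52 | T3 52-55 | T6 55-58 | T7 58-61 | T3 61-64 | T6 64-66 |
Completion: T1=22  T2=28  T3=64  T4=34  T5=37  T6=66  T7=61
Turnaround (C−A): T1=21  T2=27  T3=62  T4=32  T5=34  T6=62  T7=56
Waiting(T4) = turnaround − burst = 32 − 6 = 26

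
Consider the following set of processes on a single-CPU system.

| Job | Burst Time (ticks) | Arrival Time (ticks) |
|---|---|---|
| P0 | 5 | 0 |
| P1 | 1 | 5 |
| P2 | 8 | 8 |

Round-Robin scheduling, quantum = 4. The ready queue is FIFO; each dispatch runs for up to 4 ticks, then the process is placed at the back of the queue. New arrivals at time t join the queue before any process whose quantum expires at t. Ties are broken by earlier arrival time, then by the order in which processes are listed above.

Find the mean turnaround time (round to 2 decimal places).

4.67

Schedule: | P0 0-5 | P1 5-6 | idle 6-8 | P2 8-16 |
Completion: P0=5  P1=6  P2=16
Turnaround times: P0=5, P1=1, P2=8
Average turnaround = (5+1+8) / 3 = 14/3 = 4.67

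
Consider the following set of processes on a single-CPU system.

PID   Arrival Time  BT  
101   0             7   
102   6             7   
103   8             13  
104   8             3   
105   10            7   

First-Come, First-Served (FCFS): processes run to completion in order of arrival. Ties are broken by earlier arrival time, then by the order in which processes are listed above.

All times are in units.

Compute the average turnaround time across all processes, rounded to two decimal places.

Schedule: | 101 0-7 | 102 7-14 | 103 14-27 | 104 27-30 | 105 30-37 |
Completion: 101=7  102=14  103=27  104=30  105=37
Turnaround times: 101=7, 102=8, 103=19, 104=22, 105=27
Average turnaround = (7+8+19+22+27) / 5 = 83/5 = 16.60

16.60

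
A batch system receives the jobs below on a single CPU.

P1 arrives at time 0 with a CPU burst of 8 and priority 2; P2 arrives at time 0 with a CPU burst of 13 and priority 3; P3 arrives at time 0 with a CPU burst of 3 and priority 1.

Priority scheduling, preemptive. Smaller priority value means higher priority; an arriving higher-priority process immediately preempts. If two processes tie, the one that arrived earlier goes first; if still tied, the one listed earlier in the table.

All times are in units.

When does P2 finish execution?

Gantt: | P3 0-3 | P1 3-11 | P2 11-24 |
Completion: P1=11  P2=24  P3=3

24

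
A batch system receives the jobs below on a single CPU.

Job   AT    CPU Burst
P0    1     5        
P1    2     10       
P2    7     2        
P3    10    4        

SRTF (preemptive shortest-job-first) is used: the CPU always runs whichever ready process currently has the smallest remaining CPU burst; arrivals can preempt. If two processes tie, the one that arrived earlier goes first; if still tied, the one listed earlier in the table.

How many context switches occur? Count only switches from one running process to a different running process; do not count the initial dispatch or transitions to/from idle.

Timeline: | idle 0-1 | P0 1-6 | P1 6-7 | P2 7-9 | P1 9-10 | P3 10-14 | P1 14-22 |
Completion: P0=6  P1=22  P2=9  P3=14
Turnaround (C−A): P0=5  P1=20  P2=2  P3=4

5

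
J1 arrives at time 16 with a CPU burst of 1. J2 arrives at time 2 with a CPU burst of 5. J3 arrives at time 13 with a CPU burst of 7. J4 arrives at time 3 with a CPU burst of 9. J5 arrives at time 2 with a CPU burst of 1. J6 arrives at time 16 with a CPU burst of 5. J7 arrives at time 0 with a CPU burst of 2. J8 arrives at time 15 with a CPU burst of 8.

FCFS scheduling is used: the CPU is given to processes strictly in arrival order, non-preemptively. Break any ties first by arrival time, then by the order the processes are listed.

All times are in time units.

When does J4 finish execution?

17

Gantt: | J7 0-2 | J2 2-7 | J5 7-8 | J4 8-17 | J3 17-24 | J8 24-32 | J1 32-33 | J6 33-38 |
Completion: J1=33  J2=7  J3=24  J4=17  J5=8  J6=38  J7=2  J8=32
Turnaround (C−A): J1=17  J2=5  J3=11  J4=14  J5=6  J6=22  J7=2  J8=17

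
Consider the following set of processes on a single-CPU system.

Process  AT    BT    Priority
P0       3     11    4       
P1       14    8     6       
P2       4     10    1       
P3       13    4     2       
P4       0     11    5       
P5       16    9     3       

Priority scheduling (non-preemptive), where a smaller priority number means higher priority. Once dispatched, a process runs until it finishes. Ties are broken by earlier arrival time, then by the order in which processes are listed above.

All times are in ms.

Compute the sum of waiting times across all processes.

86

Timeline: | P4 0-11 | P2 11-21 | P3 21-25 | P5 25-34 | P0 34-45 | P1 45-53 |
Completion: P0=45  P1=53  P2=21  P3=25  P4=11  P5=34
Turnaround (C−A): P0=42  P1=39  P2=17  P3=12  P4=11  P5=18
Waiting = turnaround − burst: P0=31, P1=31, P2=7, P3=8, P4=0, P5=9
Total waiting = 31 + 31 + 7 + 8 + 0 + 9 = 86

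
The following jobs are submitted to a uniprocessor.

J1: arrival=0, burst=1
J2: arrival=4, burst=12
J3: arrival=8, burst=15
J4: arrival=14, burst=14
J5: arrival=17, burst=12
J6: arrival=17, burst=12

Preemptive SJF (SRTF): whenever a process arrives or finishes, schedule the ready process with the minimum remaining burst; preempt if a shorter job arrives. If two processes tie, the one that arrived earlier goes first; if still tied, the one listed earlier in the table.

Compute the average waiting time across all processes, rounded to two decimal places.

Gantt: | J1 0-1 | idle 1-4 | J2 4-16 | J4 16-17 | J5 17-29 | J6 29-41 | J4 41-54 | J3 54-69 |
Completion: J1=1  J2=16  J3=69  J4=54  J5=29  J6=41
Waiting times: J1=0, J2=0, J3=46, J4=26, J5=0, J6=12
Average waiting = (0+0+46+26+0+12) / 6 = 84/6 = 14.00

14.00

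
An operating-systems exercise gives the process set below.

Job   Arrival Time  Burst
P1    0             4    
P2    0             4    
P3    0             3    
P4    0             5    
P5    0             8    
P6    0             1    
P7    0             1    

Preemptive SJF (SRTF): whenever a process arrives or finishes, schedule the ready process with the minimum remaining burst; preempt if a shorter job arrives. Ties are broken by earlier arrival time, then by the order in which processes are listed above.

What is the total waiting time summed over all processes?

Schedule: | P6 0-1 | P7 1-2 | P3 2-5 | P1 5-9 | P2 9-13 | P4 13-18 | P5 18-26 |
Completion: P1=9  P2=13  P3=5  P4=18  P5=26  P6=1  P7=2
Turnaround (C−A): P1=9  P2=13  P3=5  P4=18  P5=26  P6=1  P7=2
Waiting = turnaround − burst: P1=5, P2=9, P3=2, P4=13, P5=18, P6=0, P7=1
Total waiting = 5 + 9 + 2 + 13 + 18 + 0 + 1 = 48

48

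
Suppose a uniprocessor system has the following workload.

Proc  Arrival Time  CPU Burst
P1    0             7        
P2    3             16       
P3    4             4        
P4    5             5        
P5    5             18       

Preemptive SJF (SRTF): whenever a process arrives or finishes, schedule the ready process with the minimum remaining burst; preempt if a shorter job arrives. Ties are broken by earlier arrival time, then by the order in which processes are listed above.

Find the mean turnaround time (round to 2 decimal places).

Schedule: | P1 0-7 | P3 7-11 | P4 11-16 | P2 16-32 | P5 32-50 |
Completion: P1=7  P2=32  P3=11  P4=16  P5=50
Turnaround (C−A): P1=7  P2=29  P3=7  P4=11  P5=45
Turnaround times: P1=7, P2=29, P3=7, P4=11, P5=45
Average turnaround = (7+29+7+11+45) / 5 = 99/5 = 19.80

19.80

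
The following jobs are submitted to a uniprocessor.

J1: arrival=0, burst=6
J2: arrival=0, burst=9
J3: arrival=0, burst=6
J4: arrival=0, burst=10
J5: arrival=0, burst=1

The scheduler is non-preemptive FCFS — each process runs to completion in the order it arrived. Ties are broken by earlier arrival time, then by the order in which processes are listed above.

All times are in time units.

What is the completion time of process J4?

Gantt: | J1 0-6 | J2 6-15 | J3 15-21 | J4 21-31 | J5 31-32 |
Completion: J1=6  J2=15  J3=21  J4=31  J5=32
Turnaround (C−A): J1=6  J2=15  J3=21  J4=31  J5=32

31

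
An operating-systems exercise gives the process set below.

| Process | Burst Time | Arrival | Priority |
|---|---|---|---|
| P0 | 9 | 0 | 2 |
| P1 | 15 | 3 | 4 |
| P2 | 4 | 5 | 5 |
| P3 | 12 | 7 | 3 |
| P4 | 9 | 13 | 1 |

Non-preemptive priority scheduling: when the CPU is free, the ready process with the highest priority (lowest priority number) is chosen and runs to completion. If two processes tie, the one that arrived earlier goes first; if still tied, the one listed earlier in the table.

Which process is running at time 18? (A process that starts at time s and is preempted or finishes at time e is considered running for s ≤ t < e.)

P3

Schedule: | P0 0-9 | P3 9-21 | P4 21-30 | P1 30-45 | P2 45-49 |
Completion: P0=9  P1=45  P2=49  P3=21  P4=30
Turnaround (C−A): P0=9  P1=42  P2=44  P3=14  P4=17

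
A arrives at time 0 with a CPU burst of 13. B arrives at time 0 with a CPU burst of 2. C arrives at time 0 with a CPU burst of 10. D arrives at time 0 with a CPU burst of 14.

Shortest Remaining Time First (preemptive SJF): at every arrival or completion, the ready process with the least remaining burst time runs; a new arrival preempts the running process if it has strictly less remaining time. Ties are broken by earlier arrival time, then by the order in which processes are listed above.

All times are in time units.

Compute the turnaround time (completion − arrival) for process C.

Timeline: | B 0-2 | C 2-12 | A 12-25 | D 25-39 |
Completion: A=25  B=2  C=12  D=39
Turnaround(C) = completion − arrival = 12 − 0 = 12

12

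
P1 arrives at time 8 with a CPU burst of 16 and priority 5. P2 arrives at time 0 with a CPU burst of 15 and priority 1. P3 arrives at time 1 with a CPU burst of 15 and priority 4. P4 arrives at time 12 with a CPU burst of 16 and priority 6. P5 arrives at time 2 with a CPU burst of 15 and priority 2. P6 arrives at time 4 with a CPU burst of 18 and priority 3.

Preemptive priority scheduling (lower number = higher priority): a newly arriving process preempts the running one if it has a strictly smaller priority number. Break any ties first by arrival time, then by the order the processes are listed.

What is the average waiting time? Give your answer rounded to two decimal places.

Gantt: | P2 0-15 | P5 15-30 | P6 30-48 | P3 48-63 | P1 63-79 | P4 79-95 |
Completion: P1=79  P2=15  P3=63  P4=95  P5=30  P6=48
Turnaround (C−A): P1=71  P2=15  P3=62  P4=83  P5=28  P6=44
Waiting times: P1=55, P2=0, P3=47, P4=67, P5=13, P6=26
Average waiting = (55+0+47+67+13+26) / 6 = 208/6 = 34.67

34.67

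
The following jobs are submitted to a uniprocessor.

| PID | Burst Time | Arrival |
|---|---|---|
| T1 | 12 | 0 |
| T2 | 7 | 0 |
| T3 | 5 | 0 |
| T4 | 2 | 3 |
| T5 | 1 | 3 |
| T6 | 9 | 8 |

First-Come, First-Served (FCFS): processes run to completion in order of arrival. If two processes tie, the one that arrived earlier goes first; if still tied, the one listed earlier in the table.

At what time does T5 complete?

Timeline: | T1 0-12 | T2 12-19 | T3 19-24 | T4 24-26 | T5 26-27 | T6 27-36 |
Completion: T1=12  T2=19  T3=24  T4=26  T5=27  T6=36

27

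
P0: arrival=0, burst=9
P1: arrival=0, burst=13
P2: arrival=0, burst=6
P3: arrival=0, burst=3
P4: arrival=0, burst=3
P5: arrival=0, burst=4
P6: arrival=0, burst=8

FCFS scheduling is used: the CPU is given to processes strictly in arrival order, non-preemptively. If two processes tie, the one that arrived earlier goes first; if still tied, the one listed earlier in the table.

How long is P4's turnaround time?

Schedule: | P0 0-9 | P1 9-22 | P2 22-28 | P3 28-31 | P4 31-34 | P5 34-38 | P6 38-46 |
Completion: P0=9  P1=22  P2=28  P3=31  P4=34  P5=38  P6=46
Turnaround(P4) = completion − arrival = 34 − 0 = 34

34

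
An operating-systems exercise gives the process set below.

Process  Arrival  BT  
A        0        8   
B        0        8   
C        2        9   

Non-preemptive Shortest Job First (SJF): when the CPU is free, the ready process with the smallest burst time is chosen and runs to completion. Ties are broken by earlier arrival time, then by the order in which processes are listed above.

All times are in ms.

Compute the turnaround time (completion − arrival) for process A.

8

Schedule: | A 0-8 | B 8-16 | C 16-25 |
Completion: A=8  B=16  C=25
Turnaround (C−A): A=8  B=16  C=23
Turnaround(A) = completion − arrival = 8 − 0 = 8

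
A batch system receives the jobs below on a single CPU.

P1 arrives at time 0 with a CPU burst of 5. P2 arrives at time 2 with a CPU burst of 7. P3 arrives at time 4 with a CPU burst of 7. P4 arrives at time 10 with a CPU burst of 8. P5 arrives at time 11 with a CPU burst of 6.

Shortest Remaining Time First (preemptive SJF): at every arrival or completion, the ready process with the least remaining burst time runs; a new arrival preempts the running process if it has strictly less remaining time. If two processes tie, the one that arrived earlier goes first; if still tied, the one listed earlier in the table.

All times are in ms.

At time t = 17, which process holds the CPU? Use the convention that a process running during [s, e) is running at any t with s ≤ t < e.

Schedule: | P1 0-5 | P2 5-12 | P5 12-18 | P3 18-25 | P4 25-33 |
Completion: P1=5  P2=12  P3=25  P4=33  P5=18
Turnaround (C−A): P1=5  P2=10  P3=21  P4=23  P5=7

P5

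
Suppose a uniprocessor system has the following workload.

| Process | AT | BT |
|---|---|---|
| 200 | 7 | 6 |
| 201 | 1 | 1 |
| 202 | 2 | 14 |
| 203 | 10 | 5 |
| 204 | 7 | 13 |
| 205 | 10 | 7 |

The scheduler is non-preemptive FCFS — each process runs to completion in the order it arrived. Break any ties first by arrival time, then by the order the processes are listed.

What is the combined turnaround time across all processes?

125

Gantt: | idle 0-1 | 201 1-2 | 202 2-16 | 200 16-22 | 204 22-35 | 203 35-40 | 205 40-47 |
Completion: 200=22  201=2  202=16  203=40  204=35  205=47
Turnaround (C−A): 200=15  201=1  202=14  203=30  204=28  205=37
Turnaround = completion − arrival: 200=15, 201=1, 202=14, 203=30, 204=28, 205=37
Total turnaround = 15 + 1 + 14 + 30 + 28 + 37 = 125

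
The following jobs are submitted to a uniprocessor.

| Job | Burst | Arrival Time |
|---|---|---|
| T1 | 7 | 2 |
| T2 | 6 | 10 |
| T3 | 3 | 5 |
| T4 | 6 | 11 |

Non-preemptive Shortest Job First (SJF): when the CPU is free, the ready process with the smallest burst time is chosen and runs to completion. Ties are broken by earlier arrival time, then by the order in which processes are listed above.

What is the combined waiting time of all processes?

13

Schedule: | idle 0-2 | T1 2-9 | T3 9-12 | T2 12-18 | T4 18-24 |
Completion: T1=9  T2=18  T3=12  T4=24
Turnaround (C−A): T1=7  T2=8  T3=7  T4=13
Waiting = turnaround − burst: T1=0, T2=2, T3=4, T4=7
Total waiting = 0 + 2 + 4 + 7 = 13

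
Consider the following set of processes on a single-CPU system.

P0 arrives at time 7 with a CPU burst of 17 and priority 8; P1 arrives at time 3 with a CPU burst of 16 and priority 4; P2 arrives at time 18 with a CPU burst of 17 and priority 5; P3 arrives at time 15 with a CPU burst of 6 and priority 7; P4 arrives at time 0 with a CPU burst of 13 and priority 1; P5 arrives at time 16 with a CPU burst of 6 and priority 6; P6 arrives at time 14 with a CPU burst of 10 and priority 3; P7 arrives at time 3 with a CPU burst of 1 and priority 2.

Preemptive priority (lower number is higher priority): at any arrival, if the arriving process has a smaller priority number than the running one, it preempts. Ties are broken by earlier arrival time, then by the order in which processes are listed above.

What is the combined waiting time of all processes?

Timeline: | P4 0-13 | P7 13-14 | P6 14-24 | P1 24-40 | P2 40-57 | P5 57-63 | P3 63-69 | P0 69-86 |
Completion: P0=86  P1=40  P2=57  P3=69  P4=13  P5=63  P6=24  P7=14
Turnaround (C−A): P0=79  P1=37  P2=39  P3=54  P4=13  P5=47  P6=10  P7=11
Waiting = turnaround − burst: P0=62, P1=21, P2=22, P3=48, P4=0, P5=41, P6=0, P7=10
Total waiting = 62 + 21 + 22 + 48 + 0 + 41 + 0 + 10 = 204

204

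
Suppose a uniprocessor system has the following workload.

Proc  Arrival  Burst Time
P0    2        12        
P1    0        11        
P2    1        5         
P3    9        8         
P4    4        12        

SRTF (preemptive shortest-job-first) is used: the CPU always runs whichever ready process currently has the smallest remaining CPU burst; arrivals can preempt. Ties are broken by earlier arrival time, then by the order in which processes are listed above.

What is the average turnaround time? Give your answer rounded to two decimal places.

22.80

Schedule: | P1 0-1 | P2 1-6 | P1 6-16 | P3 16-24 | P0 24-36 | P4 36-48 |
Completion: P0=36  P1=16  P2=6  P3=24  P4=48
Turnaround times: P0=34, P1=16, P2=5, P3=15, P4=44
Average turnaround = (34+16+5+15+44) / 5 = 114/5 = 22.80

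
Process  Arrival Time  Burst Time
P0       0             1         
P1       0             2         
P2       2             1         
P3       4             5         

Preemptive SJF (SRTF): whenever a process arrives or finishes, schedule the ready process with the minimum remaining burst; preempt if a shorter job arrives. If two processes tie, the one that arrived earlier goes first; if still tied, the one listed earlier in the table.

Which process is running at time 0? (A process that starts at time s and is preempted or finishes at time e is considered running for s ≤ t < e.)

Gantt: | P0 0-1 | P1 1-3 | P2 3-4 | P3 4-9 |
Completion: P0=1  P1=3  P2=4  P3=9
Turnaround (C−A): P0=1  P1=3  P2=2  P3=5

P0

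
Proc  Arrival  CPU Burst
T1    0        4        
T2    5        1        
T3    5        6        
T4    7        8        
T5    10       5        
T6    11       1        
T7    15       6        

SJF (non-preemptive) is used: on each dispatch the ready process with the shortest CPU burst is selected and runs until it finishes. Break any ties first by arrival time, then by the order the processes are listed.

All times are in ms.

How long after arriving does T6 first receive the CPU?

Schedule: | T1 0-4 | idle 4-5 | T2 5-6 | T3 6-12 | T6 12-13 | T5 13-18 | T7 18-24 | T4 24-32 |
Completion: T1=4  T2=6  T3=12  T4=32  T5=18  T6=13  T7=24
Turnaround (C−A): T1=4  T2=1  T3=7  T4=25  T5=8  T6=2  T7=9
Response(T6) = first start − arrival = 12 − 11 = 1

1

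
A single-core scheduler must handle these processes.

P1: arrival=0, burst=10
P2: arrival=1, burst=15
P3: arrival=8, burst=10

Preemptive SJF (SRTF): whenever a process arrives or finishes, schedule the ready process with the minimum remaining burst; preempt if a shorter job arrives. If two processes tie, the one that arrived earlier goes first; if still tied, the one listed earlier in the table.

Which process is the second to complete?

Gantt: | P1 0-10 | P3 10-20 | P2 20-35 |
Completion: P1=10  P2=35  P3=20
Finish order: P1 → P3 → P2

P3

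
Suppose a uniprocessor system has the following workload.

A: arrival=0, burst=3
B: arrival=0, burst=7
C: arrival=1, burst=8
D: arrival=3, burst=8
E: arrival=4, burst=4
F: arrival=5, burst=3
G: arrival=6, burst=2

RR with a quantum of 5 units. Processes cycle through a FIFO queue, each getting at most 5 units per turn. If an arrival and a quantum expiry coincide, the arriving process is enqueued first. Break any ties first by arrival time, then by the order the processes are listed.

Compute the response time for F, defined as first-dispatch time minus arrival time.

17

Schedule: | A 0-3 | B 3-8 | C 8-13 | D 13-18 | E 18-22 | F 22-25 | G 25-27 | B 27-29 | C 29-32 | D 32-35 |
Completion: A=3  B=29  C=32  D=35  E=22  F=25  G=27
Turnaround (C−A): A=3  B=29  C=31  D=32  E=18  F=20  G=21
Response(F) = first start − arrival = 22 − 5 = 17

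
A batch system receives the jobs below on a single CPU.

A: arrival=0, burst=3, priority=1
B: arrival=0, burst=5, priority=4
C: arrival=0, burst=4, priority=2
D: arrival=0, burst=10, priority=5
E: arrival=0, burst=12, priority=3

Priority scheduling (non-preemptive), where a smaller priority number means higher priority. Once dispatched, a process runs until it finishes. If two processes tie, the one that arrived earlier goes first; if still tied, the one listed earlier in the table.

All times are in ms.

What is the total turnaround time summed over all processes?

Timeline: | A 0-3 | C 3-7 | E 7-19 | B 19-24 | D 24-34 |
Completion: A=3  B=24  C=7  D=34  E=19
Turnaround = completion − arrival: A=3, B=24, C=7, D=34, E=19
Total turnaround = 3 + 24 + 7 + 34 + 19 = 87

87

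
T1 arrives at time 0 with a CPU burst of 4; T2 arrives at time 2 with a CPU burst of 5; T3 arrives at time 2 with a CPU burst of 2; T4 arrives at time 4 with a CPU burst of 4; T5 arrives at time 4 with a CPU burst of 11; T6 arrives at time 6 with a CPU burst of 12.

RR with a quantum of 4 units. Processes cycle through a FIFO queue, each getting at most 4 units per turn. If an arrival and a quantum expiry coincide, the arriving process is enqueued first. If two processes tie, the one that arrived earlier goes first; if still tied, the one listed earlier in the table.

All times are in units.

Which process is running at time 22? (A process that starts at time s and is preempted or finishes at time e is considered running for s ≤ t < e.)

Timeline: | T1 0-4 | T2 4-8 | T3 8-10 | T4 10-14 | T5 14-18 | T6 18-22 | T2 22-23 | T5 23-27 | T6 27-31 | T5 31-34 | T6 34-38 |
Completion: T1=4  T2=23  T3=10  T4=14  T5=34  T6=38
Turnaround (C−A): T1=4  T2=21  T3=8  T4=10  T5=30  T6=32

T2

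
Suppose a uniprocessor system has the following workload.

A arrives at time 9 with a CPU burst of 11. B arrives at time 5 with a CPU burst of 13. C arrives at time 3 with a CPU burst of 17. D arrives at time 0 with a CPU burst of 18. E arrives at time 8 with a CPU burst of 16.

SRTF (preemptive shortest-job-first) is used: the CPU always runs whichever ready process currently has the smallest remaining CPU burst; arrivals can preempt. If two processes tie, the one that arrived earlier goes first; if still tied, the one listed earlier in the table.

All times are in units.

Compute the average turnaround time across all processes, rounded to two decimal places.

39.40

Schedule: | D 0-18 | A 18-29 | B 29-42 | E 42-58 | C 58-75 |
Completion: A=29  B=42  C=75  D=18  E=58
Turnaround (C−A): A=20  B=37  C=72  D=18  E=50
Turnaround times: A=20, B=37, C=72, D=18, E=50
Average turnaround = (20+37+72+18+50) / 5 = 197/5 = 39.40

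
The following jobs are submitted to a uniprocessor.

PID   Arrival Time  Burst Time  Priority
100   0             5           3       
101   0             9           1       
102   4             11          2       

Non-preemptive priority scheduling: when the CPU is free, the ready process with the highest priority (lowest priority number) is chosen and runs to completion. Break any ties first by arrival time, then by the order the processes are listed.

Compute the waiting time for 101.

Gantt: | 101 0-9 | 102 9-20 | 100 20-25 |
Completion: 100=25  101=9  102=20
Turnaround (C−A): 100=25  101=9  102=16
Waiting(101) = turnaround − burst = 9 − 9 = 0

0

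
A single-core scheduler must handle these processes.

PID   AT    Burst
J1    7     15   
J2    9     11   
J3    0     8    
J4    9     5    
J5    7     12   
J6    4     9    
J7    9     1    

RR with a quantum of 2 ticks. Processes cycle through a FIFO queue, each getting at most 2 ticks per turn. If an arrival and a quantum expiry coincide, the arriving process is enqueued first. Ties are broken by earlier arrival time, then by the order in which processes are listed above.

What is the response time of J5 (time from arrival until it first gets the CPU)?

Timeline: | J3 0-4 | J6 4-6 | J3 6-8 | J6 8-10 | J1 10-12 | J5 12-14 | J3 14-16 | J2 16-18 | J4 18-20 | J7 20-21 | J6 21-23 | J1 23-25 | J5 25-27 | J2 27-29 | J4 29-31 | J6 31-33 | J1 33-35 | J5 35-37 | J2 37-39 | J4 39-40 | J6 40-41 | J1 41-43 | J5 43-45 | J2 45-47 | J1 47-49 | J5 49-51 | J2 51-53 | J1 53-55 | J5 55-57 | J2 57-58 | J1 58-61 |
Completion: J1=61  J2=58  J3=16  J4=40  J5=57  J6=41  J7=21
Turnaround (C−A): J1=54  J2=49  J3=16  J4=31  J5=50  J6=37  J7=12
Response(J5) = first start − arrival = 12 − 7 = 5

5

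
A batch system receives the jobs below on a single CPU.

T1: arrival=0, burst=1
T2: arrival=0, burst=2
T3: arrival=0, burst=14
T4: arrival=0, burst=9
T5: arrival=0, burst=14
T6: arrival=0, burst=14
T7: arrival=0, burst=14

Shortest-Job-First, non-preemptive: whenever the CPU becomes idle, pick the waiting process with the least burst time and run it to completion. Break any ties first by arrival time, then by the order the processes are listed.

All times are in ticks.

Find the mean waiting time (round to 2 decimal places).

19.43

Schedule: | T1 0-1 | T2 1-3 | T4 3-12 | T3 12-26 | T5 26-40 | T6 40-54 | T7 54-68 |
Completion: T1=1  T2=3  T3=26  T4=12  T5=40  T6=54  T7=68
Turnaround (C−A): T1=1  T2=3  T3=26  T4=12  T5=40  T6=54  T7=68
Waiting times: T1=0, T2=1, T3=12, T4=3, T5=26, T6=40, T7=54
Average waiting = (0+1+12+3+26+40+54) / 7 = 136/7 = 19.43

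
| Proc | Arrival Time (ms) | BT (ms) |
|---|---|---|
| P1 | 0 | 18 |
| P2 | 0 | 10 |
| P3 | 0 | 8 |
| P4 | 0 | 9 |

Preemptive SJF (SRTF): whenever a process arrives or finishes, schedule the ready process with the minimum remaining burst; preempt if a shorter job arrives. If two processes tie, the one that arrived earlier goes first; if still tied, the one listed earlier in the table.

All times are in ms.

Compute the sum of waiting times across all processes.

Timeline: | P3 0-8 | P4 8-17 | P2 17-27 | P1 27-45 |
Completion: P1=45  P2=27  P3=8  P4=17
Turnaround (C−A): P1=45  P2=27  P3=8  P4=17
Waiting = turnaround − burst: P1=27, P2=17, P3=0, P4=8
Total waiting = 27 + 17 + 0 + 8 = 52

52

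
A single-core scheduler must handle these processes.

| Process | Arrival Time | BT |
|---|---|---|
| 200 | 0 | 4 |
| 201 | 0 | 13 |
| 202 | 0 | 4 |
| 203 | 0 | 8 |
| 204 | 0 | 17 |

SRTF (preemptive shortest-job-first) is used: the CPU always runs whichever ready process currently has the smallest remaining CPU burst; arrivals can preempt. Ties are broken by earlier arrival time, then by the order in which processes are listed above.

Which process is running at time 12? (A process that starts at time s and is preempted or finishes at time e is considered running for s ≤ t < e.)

Schedule: | 200 0-4 | 202 4-8 | 203 8-16 | 201 16-29 | 204 29-46 |
Completion: 200=4  201=29  202=8  203=16  204=46
Turnaround (C−A): 200=4  201=29  202=8  203=16  204=46

203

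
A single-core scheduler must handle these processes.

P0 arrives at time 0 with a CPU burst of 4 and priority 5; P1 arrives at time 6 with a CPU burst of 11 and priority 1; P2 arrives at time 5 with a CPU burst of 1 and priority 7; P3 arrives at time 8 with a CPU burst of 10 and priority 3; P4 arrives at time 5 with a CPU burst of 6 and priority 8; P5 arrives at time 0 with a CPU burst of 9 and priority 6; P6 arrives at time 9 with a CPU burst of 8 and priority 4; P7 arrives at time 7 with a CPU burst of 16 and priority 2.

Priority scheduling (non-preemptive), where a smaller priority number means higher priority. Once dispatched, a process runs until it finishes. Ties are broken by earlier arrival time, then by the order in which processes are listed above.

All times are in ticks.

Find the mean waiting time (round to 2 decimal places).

Timeline: | P0 0-4 | P5 4-13 | P1 13-24 | P7 24-40 | P3 40-50 | P6 50-58 | P2 58-59 | P4 59-65 |
Completion: P0=4  P1=24  P2=59  P3=50  P4=65  P5=13  P6=58  P7=40
Turnaround (C−A): P0=4  P1=18  P2=54  P3=42  P4=60  P5=13  P6=49  P7=33
Waiting times: P0=0, P1=7, P2=53, P3=32, P4=54, P5=4, P6=41, P7=17
Average waiting = (0+7+53+32+54+4+41+17) / 8 = 208/8 = 26.00

26.00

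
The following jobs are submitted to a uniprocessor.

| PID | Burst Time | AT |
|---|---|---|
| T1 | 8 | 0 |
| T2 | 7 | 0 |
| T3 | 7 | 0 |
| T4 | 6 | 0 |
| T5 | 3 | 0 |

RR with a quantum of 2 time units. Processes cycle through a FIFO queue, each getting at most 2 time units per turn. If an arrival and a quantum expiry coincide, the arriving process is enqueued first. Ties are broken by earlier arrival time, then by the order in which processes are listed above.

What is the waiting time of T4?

21

Timeline: | T1 0-2 | T2 2-4 | T3 4-6 | T4 6-8 | T5 8-10 | T1 10-12 | T2 12-14 | T3 14-16 | T4 16-18 | T5 18-19 | T1 19-21 | T2 21-23 | T3 23-25 | T4 25-27 | T1 27-29 | T2 29-30 | T3 30-31 |
Completion: T1=29  T2=30  T3=31  T4=27  T5=19
Waiting(T4) = turnaround − burst = 27 − 6 = 21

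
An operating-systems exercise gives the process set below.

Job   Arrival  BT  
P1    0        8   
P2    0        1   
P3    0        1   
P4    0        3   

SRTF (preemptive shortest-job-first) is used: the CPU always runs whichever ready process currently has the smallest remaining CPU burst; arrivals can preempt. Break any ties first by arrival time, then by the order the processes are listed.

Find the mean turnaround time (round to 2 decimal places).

Gantt: | P2 0-1 | P3 1-2 | P4 2-5 | P1 5-13 |
Completion: P1=13  P2=1  P3=2  P4=5
Turnaround times: P1=13, P2=1, P3=2, P4=5
Average turnaround = (13+1+2+5) / 4 = 21/4 = 5.25

5.25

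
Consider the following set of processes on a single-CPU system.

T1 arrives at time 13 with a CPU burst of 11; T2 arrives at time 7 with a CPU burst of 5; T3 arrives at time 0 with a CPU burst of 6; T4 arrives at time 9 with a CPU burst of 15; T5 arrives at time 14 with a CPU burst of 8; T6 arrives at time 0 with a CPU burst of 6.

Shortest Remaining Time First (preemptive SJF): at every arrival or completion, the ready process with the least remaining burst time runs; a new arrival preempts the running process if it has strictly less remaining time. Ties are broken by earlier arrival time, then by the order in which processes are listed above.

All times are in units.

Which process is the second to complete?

T6

Gantt: | T3 0-6 | T6 6-12 | T2 12-17 | T5 17-25 | T1 25-36 | T4 36-51 |
Completion: T1=36  T2=17  T3=6  T4=51  T5=25  T6=12
Finish order: T3 → T6 → T2 → T5 → T1 → T4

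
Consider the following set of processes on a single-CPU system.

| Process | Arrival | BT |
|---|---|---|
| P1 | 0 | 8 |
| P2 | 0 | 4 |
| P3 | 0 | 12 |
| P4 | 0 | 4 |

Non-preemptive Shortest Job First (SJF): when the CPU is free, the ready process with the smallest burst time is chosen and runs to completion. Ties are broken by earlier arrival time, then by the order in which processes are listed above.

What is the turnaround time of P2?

4

Timeline: | P2 0-4 | P4 4-8 | P1 8-16 | P3 16-28 |
Completion: P1=16  P2=4  P3=28  P4=8
Turnaround (C−A): P1=16  P2=4  P3=28  P4=8
Turnaround(P2) = completion − arrival = 4 − 0 = 4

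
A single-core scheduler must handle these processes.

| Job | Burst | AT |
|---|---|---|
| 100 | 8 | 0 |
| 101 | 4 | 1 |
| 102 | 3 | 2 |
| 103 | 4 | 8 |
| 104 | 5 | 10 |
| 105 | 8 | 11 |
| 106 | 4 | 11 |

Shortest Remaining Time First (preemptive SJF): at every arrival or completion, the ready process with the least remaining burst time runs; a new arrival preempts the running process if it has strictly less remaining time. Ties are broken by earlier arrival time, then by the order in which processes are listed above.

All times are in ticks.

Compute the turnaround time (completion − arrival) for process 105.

Gantt: | 100 0-1 | 101 1-5 | 102 5-8 | 103 8-12 | 106 12-16 | 104 16-21 | 100 21-28 | 105 28-36 |
Completion: 100=28  101=5  102=8  103=12  104=21  105=36  106=16
Turnaround(105) = completion − arrival = 36 − 11 = 25

25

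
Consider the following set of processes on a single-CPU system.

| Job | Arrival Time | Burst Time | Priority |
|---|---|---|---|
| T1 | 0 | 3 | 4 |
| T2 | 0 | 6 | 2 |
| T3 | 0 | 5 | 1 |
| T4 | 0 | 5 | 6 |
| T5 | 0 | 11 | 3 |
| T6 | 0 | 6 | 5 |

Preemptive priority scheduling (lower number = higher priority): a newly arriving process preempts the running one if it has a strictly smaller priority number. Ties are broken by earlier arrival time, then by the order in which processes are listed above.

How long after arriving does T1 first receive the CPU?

Gantt: | T3 0-5 | T2 5-11 | T5 11-22 | T1 22-25 | T6 25-31 | T4 31-36 |
Completion: T1=25  T2=11  T3=5  T4=36  T5=22  T6=31
Response(T1) = first start − arrival = 22 − 0 = 22

22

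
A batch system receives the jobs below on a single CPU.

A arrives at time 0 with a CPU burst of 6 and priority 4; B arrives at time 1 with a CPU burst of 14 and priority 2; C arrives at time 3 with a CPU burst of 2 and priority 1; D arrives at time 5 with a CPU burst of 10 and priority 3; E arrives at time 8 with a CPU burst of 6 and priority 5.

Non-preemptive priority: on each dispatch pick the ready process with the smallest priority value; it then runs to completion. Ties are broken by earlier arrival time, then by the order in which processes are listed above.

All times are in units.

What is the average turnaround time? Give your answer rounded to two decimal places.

Timeline: | A 0-6 | C 6-8 | B 8-22 | D 22-32 | E 32-38 |
Completion: A=6  B=22  C=8  D=32  E=38
Turnaround (C−A): A=6  B=21  C=5  D=27  E=30
Turnaround times: A=6, B=21, C=5, D=27, E=30
Average turnaround = (6+21+5+27+30) / 5 = 89/5 = 17.80

17.80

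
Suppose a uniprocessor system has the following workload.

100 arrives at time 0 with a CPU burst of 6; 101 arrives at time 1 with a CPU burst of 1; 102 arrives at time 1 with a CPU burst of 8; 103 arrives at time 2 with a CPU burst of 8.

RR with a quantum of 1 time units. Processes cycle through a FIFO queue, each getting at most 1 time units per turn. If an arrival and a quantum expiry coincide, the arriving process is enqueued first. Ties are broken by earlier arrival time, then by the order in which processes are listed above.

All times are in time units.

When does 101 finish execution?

Timeline: | 100 0-1 | 101 1-2 | 102 2-3 | 100 3-4 | 103 4-5 | 102 5-6 | 100 6-7 | 103 7-8 | 102 8-9 | 100 9-10 | 103 10-11 | 102 11-12 | 100 12-13 | 103 13-14 | 102 14-15 | 100 15-16 | 103 16-17 | 102 17-18 | 103 18-19 | 102 19-20 | 103 20-21 | 102 21-22 | 103 22-23 |
Completion: 100=16  101=2  102=22  103=23
Turnaround (C−A): 100=16  101=1  102=21  103=21

2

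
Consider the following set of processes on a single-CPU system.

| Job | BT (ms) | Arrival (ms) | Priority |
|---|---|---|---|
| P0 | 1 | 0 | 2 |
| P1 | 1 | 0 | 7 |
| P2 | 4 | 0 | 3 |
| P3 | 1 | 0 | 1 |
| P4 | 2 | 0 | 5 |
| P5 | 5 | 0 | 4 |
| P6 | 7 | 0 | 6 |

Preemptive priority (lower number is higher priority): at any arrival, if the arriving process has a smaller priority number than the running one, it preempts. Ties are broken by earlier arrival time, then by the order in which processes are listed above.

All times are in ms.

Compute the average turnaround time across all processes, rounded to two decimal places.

Gantt: | P3 0-1 | P0 1-2 | P2 2-6 | P5 6-11 | P4 11-13 | P6 13-20 | P1 20-21 |
Completion: P0=2  P1=21  P2=6  P3=1  P4=13  P5=11  P6=20
Turnaround (C−A): P0=2  P1=21  P2=6  P3=1  P4=13  P5=11  P6=20
Turnaround times: P0=2, P1=21, P2=6, P3=1, P4=13, P5=11, P6=20
Average turnaround = (2+21+6+1+13+11+20) / 7 = 74/7 = 10.57

10.57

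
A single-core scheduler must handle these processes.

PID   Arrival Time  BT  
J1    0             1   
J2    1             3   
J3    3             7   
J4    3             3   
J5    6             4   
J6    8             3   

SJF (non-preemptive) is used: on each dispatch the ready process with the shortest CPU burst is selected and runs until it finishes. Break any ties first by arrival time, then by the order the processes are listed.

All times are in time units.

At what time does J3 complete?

21

Schedule: | J1 0-1 | J2 1-4 | J4 4-7 | J5 7-11 | J6 11-14 | J3 14-21 |
Completion: J1=1  J2=4  J3=21  J4=7  J5=11  J6=14
Turnaround (C−A): J1=1  J2=3  J3=18  J4=4  J5=5  J6=6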